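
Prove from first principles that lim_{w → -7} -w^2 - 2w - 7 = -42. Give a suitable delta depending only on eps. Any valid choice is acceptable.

delta = min(2, eps/14)

Let eps > 0 be given. We want delta > 0 such that 0 < |w + 7| < delta implies |(-w^2 - 2w - 7) + 42| < eps.
(-w^2 - 2w - 7) + 42 = -w^2 - 2w + 35 = (w + 7)(-w + 5).
So |(-w^2 - 2w - 7) + 42| = |w + 7|·|-w + 5|.
Assume first that |w + 7| < 2, so |w| < 9. Then |-w + 5| ≤ 9 + 5 = 14.
Hence |(-w^2 - 2w - 7) + 42| ≤ 14|w + 7| < eps provided |w + 7| < eps/14.
Choosing delta = min(2, eps/14) ensures both conditions, hence |(-w^2 - 2w - 7) + 42| < eps.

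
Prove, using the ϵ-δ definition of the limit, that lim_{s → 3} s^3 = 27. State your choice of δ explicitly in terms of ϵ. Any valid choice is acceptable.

δ = min(1, ϵ/37)

Suppose ϵ > 0. We seek δ > 0 with 0 < |s − 3| < δ ⇒ |s^3 − 27| < ϵ.
Factor: s^3 − 27 = (s − 3)(s^2 + 3s + 9), so |s^3 − 27| = |s − 3|·|s^2 + 3s + 9|.
Impose δ ≤ 1 so that |s| < 4; then |s^2 + 3s + 9| ≤ 37.
Hence |s^3 − 27| ≤ 37|s − 3|, which is < ϵ once |s − 3| < ϵ/37.
Take δ = min(1, ϵ/37). If 0 < |s − 3| < δ then both bounds hold and |s^3 − 27| ≤ 37|s − 3| < 37·(ϵ/37) = ϵ.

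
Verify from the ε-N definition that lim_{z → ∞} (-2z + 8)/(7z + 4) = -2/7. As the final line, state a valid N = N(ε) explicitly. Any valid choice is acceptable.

Fix ε > 0. We seek N > 0 such that z > N implies |(-2z + 8)/(7z + 4) + 2/7| < ε.
(-2z + 8)/(7z + 4) + 2/7 = (7(-2z + 8) − (-2)(7z + 4)) / (7(7z + 4)) = 64/(7(7z + 4)).
For z > 0 we have 7z + 4 > 7z, so |(-2z + 8)/(7z + 4) + 2/7| = 64/(7(7z + 4)) < 64/(7·7z) = (64/49)/z.
Thus |(-2z + 8)/(7z + 4) + 2/7| < ε whenever z > (64/49)/ε.
Take N = (64/49)/ε. If z > N then |(-2z + 8)/(7z + 4) + 2/7| < (64/49)/z < ε.

N = (64/49)/ε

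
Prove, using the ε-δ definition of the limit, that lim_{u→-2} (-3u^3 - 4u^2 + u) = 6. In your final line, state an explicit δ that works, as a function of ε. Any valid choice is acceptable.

Fix ε > 0. We want δ > 0 such that 0 < |u + 2| < δ implies |(-3u^3 - 4u^2 + u) − 6| < ε.
(-3u^3 - 4u^2 + u) − 6 = -3u^3 - 4u^2 + u - 6 = (u + 2)(-3u^2 + 2u - 3).
So |(-3u^3 - 4u^2 + u) − 6| = |u + 2|·|-3u^2 + 2u - 3|.
Assume first that |u + 2| < 1, so |u| < 3. Then |-3u^2 + 2u - 3| ≤ 3·3^2 + 2·3 + 3 = 36.
Hence |(-3u^3 - 4u^2 + u) − 6| ≤ 36|u + 2| < ε provided |u + 2| < ε/36.
Take δ = min(1, ε/36). Then 0 < |u + 2| < δ gives both |u + 2| < 1 and |u + 2| < ε/36, so |(-3u^3 - 4u^2 + u) − 6| < ε.

δ = min(1, ε/36)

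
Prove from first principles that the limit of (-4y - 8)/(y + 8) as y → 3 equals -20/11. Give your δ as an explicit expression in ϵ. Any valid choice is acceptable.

Let ϵ > 0. We want δ > 0 with 0 < |y − 3| < δ ⇒ |(-4y - 8)/(y + 8) + 20/11| < ϵ.
Combining over a common denominator, (-4y - 8)/(y + 8) + 20/11 = [(-4y - 8)·11 − (-20)·(y + 8)] / [11·(y + 8)] = -24(y − 3) / (11(y + 8)).
So |(-4y - 8)/(y + 8) + 20/11| = 24|y − 3| / (11·|y + 8|).
Restrict δ ≤ 11/2. Then |y − 3| < 11/2 gives |y + 8| = |(y − 3) + 11| ≥ 11 − 11/2 = 11/2.
Hence |(-4y - 8)/(y + 8) + 20/11| < 24|y − 3|/(11·(11/2)) = (48/121)|y − 3|, which is < ϵ once |y − 3| < (121/48)ϵ.
Take δ = min(11/2, (121/48)ϵ). Then 0 < |y − 3| < δ forces both bounds, so |(-4y - 8)/(y + 8) + 20/11| < ϵ.

δ = min(11/2, (121/48)ϵ)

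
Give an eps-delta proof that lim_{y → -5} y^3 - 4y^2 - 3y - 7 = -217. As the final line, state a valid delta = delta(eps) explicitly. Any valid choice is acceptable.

delta = min(2, eps/154)

Fix eps > 0. We want delta > 0 such that 0 < |y + 5| < delta implies |(y^3 - 4y^2 - 3y - 7) + 217| < eps.
(y^3 - 4y^2 - 3y - 7) + 217 = y^3 - 4y^2 - 3y + 210 = (y + 5)(y^2 - 9y + 42).
So |(y^3 - 4y^2 - 3y - 7) + 217| = |y + 5|·|y^2 - 9y + 42|.
Assume first that |y + 5| < 2, so |y| < 7. Then |y^2 - 9y + 42| ≤ 7^2 + 9·7 + 42 = 154.
Hence |(y^3 - 4y^2 - 3y - 7) + 217| ≤ 154|y + 5| < eps provided |y + 5| < eps/154.
Take delta = min(2, eps/154). Then 0 < |y + 5| < delta gives both |y + 5| < 2 and |y + 5| < eps/154, so |(y^3 - 4y^2 - 3y - 7) + 217| < eps.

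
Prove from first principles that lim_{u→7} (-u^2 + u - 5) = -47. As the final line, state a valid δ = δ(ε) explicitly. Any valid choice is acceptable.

Suppose ε > 0. We want δ > 0 such that 0 < |u − 7| < δ implies |(-u^2 + u - 5) + 47| < ε.
(-u^2 + u - 5) + 47 = -u^2 + u + 42 = (u − 7)(-u - 6).
So |(-u^2 + u - 5) + 47| = |u − 7|·|-u - 6|.
Assume first that |u − 7| < 1, so |u| < 8. Then |-u - 6| ≤ 8 + 6 = 14.
Hence |(-u^2 + u - 5) + 47| ≤ 14|u − 7| < ε provided |u − 7| < ε/14.
Choosing δ = min(1, ε/14) ensures both conditions, hence |(-u^2 + u - 5) + 47| < ε.

δ = min(1, ε/14)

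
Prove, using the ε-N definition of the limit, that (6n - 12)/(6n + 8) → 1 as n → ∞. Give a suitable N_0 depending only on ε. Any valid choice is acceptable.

Suppose ε > 0. For n ≥ 1, |(6n - 12)/(6n + 8) − 1| = |-120|/(6(6n + 8)) = 120/(6(6n + 8)).
Since 6n + 8 ≥ 6n for n ≥ 1, this is ≤ 120/(6·6n) = (10/3)/n.
So |(6n - 12)/(6n + 8) − 1| < ε whenever n > (10/3)/ε.
Take N_0 = (10/3)/ε. If n > N_0 then |(6n - 12)/(6n + 8) − 1| ≤ (10/3)/n < ε.

N_0 = (10/3)/ε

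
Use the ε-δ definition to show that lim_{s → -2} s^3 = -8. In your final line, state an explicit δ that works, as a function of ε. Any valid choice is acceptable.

Fix ε > 0. We seek δ > 0 with 0 < |s + 2| < δ ⇒ |s^3 + 8| < ε.
Factor: s^3 + 8 = (s + 2)(s^2 - 2s + 4), so |s^3 + 8| = |s + 2|·|s^2 - 2s + 4|.
Restrict δ ≤ 1. Then |s + 2| < 1 gives |s| < 3, so by the triangle inequality |s^2 - 2s + 4| ≤ 3^2 + 2·3 + 4 = 19.
Hence |s^3 + 8| ≤ 19|s + 2|, which is < ε once |s + 2| < ε/19.
Take δ = min(1, ε/19). If 0 < |s + 2| < δ then both bounds hold and |s^3 + 8| ≤ 19|s + 2| < 19·(ε/19) = ε.

δ = min(1, ε/19)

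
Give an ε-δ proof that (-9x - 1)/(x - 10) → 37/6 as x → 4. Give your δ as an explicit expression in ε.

δ = min(3, (18/91)ε)

Let ε > 0 be given. We want δ > 0 with 0 < |x − 4| < δ ⇒ |(-9x - 1)/(x - 10) − (37/6)| < ε.
Combining over a common denominator, (-9x - 1)/(x - 10) − (37/6) = [(-9x - 1)·(-6) − (-37)·(x - 10)] / [(-6)·(x - 10)] = 91(x − 4) / ((-6)(x - 10)).
So |(-9x - 1)/(x - 10) − (37/6)| = 91|x − 4| / (6·|x − 10|).
Require δ ≤ 3, so |x − 10| ≥ |-6| − |x − 4| > 6 − 3 = 3.
Hence |(-9x - 1)/(x - 10) − (37/6)| < 91|x − 4|/(6·3) = (91/18)|x − 4|, which is < ε once |x − 4| < (18/91)ε.
Take δ = min(3, (18/91)ε). Then 0 < |x − 4| < δ forces both bounds, so |(-9x - 1)/(x - 10) − (37/6)| < ε.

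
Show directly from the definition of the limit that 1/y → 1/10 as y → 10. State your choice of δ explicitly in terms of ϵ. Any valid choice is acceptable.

Let ϵ > 0. We seek δ > 0 such that 0 < |y − 10| < δ implies |1/y − (1/10)| < ϵ.
|1/y − (1/10)| = |10 − y|/(10·|y|) = |y − 10|/(10|y|).
Require δ ≤ 5 so that |y| > 10 − 5 = 5, hence 10|y| > 50.
Then |1/y − (1/10)| < |y − 10|/50, which is < ϵ when |y − 10| < 50ϵ.
Take δ = min(5, 50ϵ). Then 0 < |y − 10| < δ gives both |y − 10| < 5 and |y − 10| < 50ϵ, so |1/y − (1/10)| < ϵ.

δ = min(5, 50ϵ)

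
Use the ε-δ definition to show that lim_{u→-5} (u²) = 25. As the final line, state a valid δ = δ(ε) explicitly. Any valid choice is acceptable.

Let ε > 0. We seek δ > 0 with 0 < |u + 5| < δ ⇒ |u² − 25| < ε.
Factor: u² − 25 = (u + 5)(u - 5), so |u² − 25| = |u + 5|·|u - 5|.
Restrict δ ≤ 1. Then |u + 5| < 1 gives |u| < 6, so by the triangle inequality |u - 5| ≤ 6 + 5 = 11.
Hence |u² − 25| ≤ 11|u + 5|, which is < ε once |u + 5| < ε/11.
Take δ = min(1, ε/11). If 0 < |u + 5| < δ then both bounds hold and |u² − 25| ≤ 11|u + 5| < 11·(ε/11) = ε.

δ = min(1, ε/11)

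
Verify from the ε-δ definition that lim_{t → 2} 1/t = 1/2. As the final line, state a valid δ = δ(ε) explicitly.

Let ε > 0 be given. We seek δ > 0 such that 0 < |t − 2| < δ implies |1/t − (1/2)| < ε.
|1/t − (1/2)| = |2 − t|/(2·|t|) = |t − 2|/(2|t|).
Require δ ≤ 1 so that |t| > 2 − 1 = 1, hence 2|t| > 2.
Then |1/t − (1/2)| < |t − 2|/2, which is < ε when |t − 2| < 2ε.
Take δ = min(1, 2ε). Then 0 < |t − 2| < δ gives both |t − 2| < 1 and |t − 2| < 2ε, so |1/t − (1/2)| < ε.

δ = min(1, 2ε)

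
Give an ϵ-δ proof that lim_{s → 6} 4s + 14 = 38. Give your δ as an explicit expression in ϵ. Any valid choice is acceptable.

Fix ϵ > 0. We need δ > 0 so that 0 < |s − 6| < δ implies |(4s + 14) − 38| < ϵ.
Since (4s + 14) − 38 = 4(s − 6), we have |(4s + 14) − 38| = 4|s − 6|.
Thus it suffices that |s − 6| < ϵ/4.
Take δ = ϵ/4. If 0 < |s − 6| < δ then |(4s + 14) − 38| = 4|s − 6| < 4·(ϵ/4) = ϵ.

δ = ϵ/4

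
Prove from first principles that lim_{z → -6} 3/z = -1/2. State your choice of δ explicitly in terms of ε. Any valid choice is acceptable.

δ = min(3, 6ε)

Fix ε > 0. We seek δ > 0 such that 0 < |z + 6| < δ implies |3/z + 1/2| < ε.
|3/z + 1/2| = 3·|-6 − z|/(6·|z|) = 3|z + 6|/(6|z|).
Require δ ≤ 3 so that |z| > 6 − 3 = 3, hence 6|z| > 18.
Then |3/z + 1/2| < 3|z + 6|/18, which is < ε when |z + 6| < 6ε.
Take δ = min(3, 6ε). Then 0 < |z + 6| < δ gives both |z + 6| < 3 and |z + 6| < 6ε, so |3/z + 1/2| < ε.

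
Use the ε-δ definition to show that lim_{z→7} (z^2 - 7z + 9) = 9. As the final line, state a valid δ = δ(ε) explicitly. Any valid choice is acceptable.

Let ε > 0 be given. We want δ > 0 such that 0 < |z − 7| < δ implies |(z^2 - 7z + 9) − 9| < ε.
(z^2 - 7z + 9) − 9 = z^2 - 7z = (z − 7)(z).
So |(z^2 - 7z + 9) − 9| = |z − 7|·|z|.
Require δ ≤ 1. Then |z − 7| < 1 gives |z| < 8, and by the triangle inequality |z| ≤ 8 = 8.
Hence |(z^2 - 7z + 9) − 9| ≤ 8|z − 7| < ε provided |z − 7| < ε/8.
Choosing δ = min(1, ε/8) ensures both conditions, hence |(z^2 - 7z + 9) − 9| < ε.

δ = min(1, ε/8)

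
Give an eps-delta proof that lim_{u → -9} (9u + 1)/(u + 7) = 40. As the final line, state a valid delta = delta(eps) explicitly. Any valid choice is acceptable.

delta = min(1, (1/31)eps)

Suppose eps > 0. We want delta > 0 with 0 < |u + 9| < delta ⇒ |(9u + 1)/(u + 7) − 40| < eps.
Combining over a common denominator, (9u + 1)/(u + 7) − 40 = [(9u + 1)·(-2) − (-80)·(u + 7)] / [(-2)·(u + 7)] = 62(u + 9) / ((-2)(u + 7)).
So |(9u + 1)/(u + 7) − 40| = 62|u + 9| / (2·|u + 7|).
Restrict delta ≤ 1. Then |u + 9| < 1 gives |u + 7| = |(u + 9) + (-2)| ≥ 2 − 1 = 1.
Hence |(9u + 1)/(u + 7) − 40| < 62|u + 9|/(2·1) = 31|u + 9|, which is < eps once |u + 9| < (1/31)eps.
Take delta = min(1, (1/31)eps). Then 0 < |u + 9| < delta forces both bounds, so |(9u + 1)/(u + 7) − 40| < eps.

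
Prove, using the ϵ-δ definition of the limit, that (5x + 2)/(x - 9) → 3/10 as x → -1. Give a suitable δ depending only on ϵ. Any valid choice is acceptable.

Fix ϵ > 0. We want δ > 0 with 0 < |x + 1| < δ ⇒ |(5x + 2)/(x - 9) − (3/10)| < ϵ.
Combining over a common denominator, (5x + 2)/(x - 9) − (3/10) = [(5x + 2)·(-10) − (-3)·(x - 9)] / [(-10)·(x - 9)] = -47(x + 1) / ((-10)(x - 9)).
So |(5x + 2)/(x - 9) − (3/10)| = 47|x + 1| / (10·|x − 9|).
Require δ ≤ 5, so |x − 9| ≥ |-10| − |x + 1| > 10 − 5 = 5.
Hence |(5x + 2)/(x - 9) − (3/10)| < 47|x + 1|/(10·5) = (47/50)|x + 1|, which is < ϵ once |x + 1| < (50/47)ϵ.
Take δ = min(5, (50/47)ϵ). Then 0 < |x + 1| < δ forces both bounds, so |(5x + 2)/(x - 9) − (3/10)| < ϵ.

δ = min(5, (50/47)ϵ)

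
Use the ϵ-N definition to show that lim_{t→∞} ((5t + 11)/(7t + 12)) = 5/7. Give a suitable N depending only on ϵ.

N = (17/49)/ϵ

Let ϵ > 0 be given. We seek N > 0 such that t > N implies |(5t + 11)/(7t + 12) − (5/7)| < ϵ.
(5t + 11)/(7t + 12) − (5/7) = (7(5t + 11) − 5(7t + 12)) / (7(7t + 12)) = 17/(7(7t + 12)).
For t > 0 we have 7t + 12 > 7t, so |(5t + 11)/(7t + 12) − (5/7)| = 17/(7(7t + 12)) < 17/(7·7t) = (17/49)/t.
Thus |(5t + 11)/(7t + 12) − (5/7)| < ϵ whenever t > (17/49)/ϵ.
Take N = (17/49)/ϵ. If t > N then |(5t + 11)/(7t + 12) − (5/7)| < (17/49)/t < ϵ.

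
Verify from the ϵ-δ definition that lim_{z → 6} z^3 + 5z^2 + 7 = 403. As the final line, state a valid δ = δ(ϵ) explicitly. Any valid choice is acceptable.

δ = min(1, ϵ/192)

Fix ϵ > 0. We want δ > 0 such that 0 < |z − 6| < δ implies |(z^3 + 5z^2 + 7) − 403| < ϵ.
(z^3 + 5z^2 + 7) − 403 = z^3 + 5z^2 - 396 = (z − 6)(z^2 + 11z + 66).
So |(z^3 + 5z^2 + 7) − 403| = |z − 6|·|z^2 + 11z + 66|.
Assume first that |z − 6| < 1, so |z| < 7. Then |z^2 + 11z + 66| ≤ 7^2 + 11·7 + 66 = 192.
Hence |(z^3 + 5z^2 + 7) − 403| ≤ 192|z − 6| < ϵ provided |z − 6| < ϵ/192.
Take δ = min(1, ϵ/192). Then 0 < |z − 6| < δ gives both |z − 6| < 1 and |z − 6| < ϵ/192, so |(z^3 + 5z^2 + 7) − 403| < ϵ.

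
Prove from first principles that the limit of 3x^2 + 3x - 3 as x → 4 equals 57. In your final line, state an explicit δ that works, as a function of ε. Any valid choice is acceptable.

δ = min(1, ε/30)

Suppose ε > 0. We want δ > 0 such that 0 < |x − 4| < δ implies |(3x^2 + 3x - 3) − 57| < ε.
(3x^2 + 3x - 3) − 57 = 3x^2 + 3x - 60 = (x − 4)(3x + 15).
So |(3x^2 + 3x - 3) − 57| = |x − 4|·|3x + 15|.
Assume first that |x − 4| < 1, so |x| < 5. Then |3x + 15| ≤ 3·5 + 15 = 30.
Hence |(3x^2 + 3x - 3) − 57| ≤ 30|x − 4| < ε provided |x − 4| < ε/30.
Choosing δ = min(1, ε/30) ensures both conditions, hence |(3x^2 + 3x - 3) − 57| < ε.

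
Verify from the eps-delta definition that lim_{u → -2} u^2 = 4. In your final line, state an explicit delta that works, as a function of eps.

delta = min(1, eps/5)

Suppose eps > 0. We seek delta > 0 with 0 < |u + 2| < delta ⇒ |u^2 − 4| < eps.
Factor: u^2 − 4 = (u + 2)(u - 2), so |u^2 − 4| = |u + 2|·|u - 2|.
Impose delta ≤ 1 so that |u| < 3; then |u - 2| ≤ 5.
Hence |u^2 − 4| ≤ 5|u + 2|, which is < eps once |u + 2| < eps/5.
Take delta = min(1, eps/5). If 0 < |u + 2| < delta then both bounds hold and |u^2 − 4| ≤ 5|u + 2| < 5·(eps/5) = eps.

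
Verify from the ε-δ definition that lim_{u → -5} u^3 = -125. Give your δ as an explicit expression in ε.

δ = min(1, ε/91)

Suppose ε > 0. We seek δ > 0 with 0 < |u + 5| < δ ⇒ |u^3 + 125| < ε.
Factor: u^3 + 125 = (u + 5)(u^2 - 5u + 25), so |u^3 + 125| = |u + 5|·|u^2 - 5u + 25|.
Impose δ ≤ 1 so that |u| < 6; then |u^2 - 5u + 25| ≤ 91.
Hence |u^3 + 125| ≤ 91|u + 5|, which is < ε once |u + 5| < ε/91.
Take δ = min(1, ε/91). If 0 < |u + 5| < δ then both bounds hold and |u^3 + 125| ≤ 91|u + 5| < 91·(ε/91) = ε.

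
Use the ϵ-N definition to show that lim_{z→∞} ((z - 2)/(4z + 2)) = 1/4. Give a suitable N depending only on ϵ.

Let ϵ > 0. We seek N > 0 such that z > N implies |(z - 2)/(4z + 2) − (1/4)| < ϵ.
(z - 2)/(4z + 2) − (1/4) = (4(z - 2) − (4z + 2)) / (4(4z + 2)) = -10/(4(4z + 2)).
For z > 0 we have 4z + 2 > 4z, so |(z - 2)/(4z + 2) − (1/4)| = 10/(4(4z + 2)) < 10/(4·4z) = (5/8)/z.
Thus |(z - 2)/(4z + 2) − (1/4)| < ϵ whenever z > (5/8)/ϵ.
Take N = (5/8)/ϵ. If z > N then |(z - 2)/(4z + 2) − (1/4)| < (5/8)/z < ϵ.

N = (5/8)/ϵ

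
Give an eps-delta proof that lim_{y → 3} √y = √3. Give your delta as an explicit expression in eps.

delta = min(3, √3·eps)

Suppose eps > 0. We want delta > 0 such that 0 < |y − 3| < delta implies |√y − √3| < eps.
Rationalise: √y − √3 = (y − 3)/(√y + √3), so |√y − √3| = |y − 3|/(√y + √3).
Restrict delta ≤ 3 so that |y − 3| < 3 forces y > 0, and then √y + √3 > √3.
Hence |√y − √3| < |y − 3|/√3, which is < eps once |y − 3| < √3·eps.
Take delta = min(3, √3·eps). If 0 < |y − 3| < delta then y > 0 and |√y − √3| < |y − 3|/√3 < eps.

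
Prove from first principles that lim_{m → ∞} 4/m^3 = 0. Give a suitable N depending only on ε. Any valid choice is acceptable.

Suppose ε > 0. For m ≥ 1, |4/m^3 − 0| = 4/m^3.
4/m^3 < ε ⇔ m^3 > 4/ε ⇔ m > (4/ε)^{1/3}.
Take N = (4/ε)^{1/3}. Then m > N implies 4/m^3 < ε.

N = (4/ε)^{1/3}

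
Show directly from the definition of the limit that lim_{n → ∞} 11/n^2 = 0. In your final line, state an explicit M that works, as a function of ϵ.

Suppose ϵ > 0. For n ≥ 1, |11/n^2 − 0| = 11/n^2.
11/n^2 < ϵ ⇔ n^2 > 11/ϵ ⇔ n > (11/ϵ)^{1/2}.
Take M = (11/ϵ)^{1/2}. Then n > M implies 11/n^2 < ϵ.

M = (11/ϵ)^{1/2}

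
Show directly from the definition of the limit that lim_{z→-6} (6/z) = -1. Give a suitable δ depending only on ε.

δ = min(3, 3ε)

Let ε > 0 be given. We seek δ > 0 such that 0 < |z + 6| < δ implies |6/z + 1| < ε.
|6/z + 1| = 6·|-6 − z|/(6·|z|) = 6|z + 6|/(6|z|).
Require δ ≤ 3 so that |z| > 6 − 3 = 3, hence 6|z| > 18.
Then |6/z + 1| < 6|z + 6|/18, which is < ε when |z + 6| < 3ε.
Take δ = min(3, 3ε). Then 0 < |z + 6| < δ gives both |z + 6| < 3 and |z + 6| < 3ε, so |6/z + 1| < ε.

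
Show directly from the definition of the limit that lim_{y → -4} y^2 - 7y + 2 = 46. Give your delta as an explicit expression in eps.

Let eps > 0 be given. We want delta > 0 such that 0 < |y + 4| < delta implies |(y^2 - 7y + 2) − 46| < eps.
(y^2 - 7y + 2) − 46 = y^2 - 7y - 44 = (y + 4)(y - 11).
So |(y^2 - 7y + 2) − 46| = |y + 4|·|y - 11|.
Require delta ≤ 1. Then |y + 4| < 1 gives |y| < 5, and by the triangle inequality |y - 11| ≤ 5 + 11 = 16.
Hence |(y^2 - 7y + 2) − 46| ≤ 16|y + 4| < eps provided |y + 4| < eps/16.
Take delta = min(1, eps/16). Then 0 < |y + 4| < delta gives both |y + 4| < 1 and |y + 4| < eps/16, so |(y^2 - 7y + 2) − 46| < eps.

delta = min(1, eps/16)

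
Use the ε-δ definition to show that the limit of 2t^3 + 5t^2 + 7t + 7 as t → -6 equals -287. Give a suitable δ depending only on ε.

δ = min(1, ε/196)

Let ε > 0 be given. We want δ > 0 such that 0 < |t + 6| < δ implies |(2t^3 + 5t^2 + 7t + 7) + 287| < ε.
(2t^3 + 5t^2 + 7t + 7) + 287 = 2t^3 + 5t^2 + 7t + 294 = (t + 6)(2t^2 - 7t + 49).
So |(2t^3 + 5t^2 + 7t + 7) + 287| = |t + 6|·|2t^2 - 7t + 49|.
Require δ ≤ 1. Then |t + 6| < 1 gives |t| < 7, and by the triangle inequality |2t^2 - 7t + 49| ≤ 2·7^2 + 7·7 + 49 = 196.
Hence |(2t^3 + 5t^2 + 7t + 7) + 287| ≤ 196|t + 6| < ε provided |t + 6| < ε/196.
Take δ = min(1, ε/196). Then 0 < |t + 6| < δ gives both |t + 6| < 1 and |t + 6| < ε/196, so |(2t^3 + 5t^2 + 7t + 7) + 287| < ε.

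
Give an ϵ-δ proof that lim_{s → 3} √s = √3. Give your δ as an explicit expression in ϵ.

δ = min(3, √3·ϵ)

Let ϵ > 0. We want δ > 0 such that 0 < |s − 3| < δ implies |√s − √3| < ϵ.
Rationalise: √s − √3 = (s − 3)/(√s + √3), so |√s − √3| = |s − 3|/(√s + √3).
Restrict δ ≤ 3 so that |s − 3| < 3 forces s > 0, and then √s + √3 > √3.
Hence |√s − √3| < |s − 3|/√3, which is < ϵ once |s − 3| < √3·ϵ.
Take δ = min(3, √3·ϵ). If 0 < |s − 3| < δ then s > 0 and |√s − √3| < |s − 3|/√3 < ϵ.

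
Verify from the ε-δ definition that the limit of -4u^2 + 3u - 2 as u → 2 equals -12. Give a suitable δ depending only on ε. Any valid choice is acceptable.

Let ε > 0 be given. We want δ > 0 such that 0 < |u − 2| < δ implies |(-4u^2 + 3u - 2) + 12| < ε.
(-4u^2 + 3u - 2) + 12 = -4u^2 + 3u + 10 = (u − 2)(-4u - 5).
So |(-4u^2 + 3u - 2) + 12| = |u − 2|·|-4u - 5|.
Assume first that |u − 2| < 1, so |u| < 3. Then |-4u - 5| ≤ 4·3 + 5 = 17.
Hence |(-4u^2 + 3u - 2) + 12| ≤ 17|u − 2| < ε provided |u − 2| < ε/17.
Choosing δ = min(1, ε/17) ensures both conditions, hence |(-4u^2 + 3u - 2) + 12| < ε.

δ = min(1, ε/17)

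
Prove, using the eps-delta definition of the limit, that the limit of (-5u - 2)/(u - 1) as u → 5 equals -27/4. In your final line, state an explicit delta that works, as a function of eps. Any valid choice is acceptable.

delta = min(2, (8/7)eps)

Let eps > 0 be given. We want delta > 0 with 0 < |u − 5| < delta ⇒ |(-5u - 2)/(u - 1) + 27/4| < eps.
Combining over a common denominator, (-5u - 2)/(u - 1) + 27/4 = [(-5u - 2)·4 − (-27)·(u - 1)] / [4·(u - 1)] = 7(u − 5) / (4(u - 1)).
So |(-5u - 2)/(u - 1) + 27/4| = 7|u − 5| / (4·|u − 1|).
Restrict delta ≤ 2. Then |u − 5| < 2 gives |u − 1| = |(u − 5) + 4| ≥ 4 − 2 = 2.
Hence |(-5u - 2)/(u - 1) + 27/4| < 7|u − 5|/(4·2) = (7/8)|u − 5|, which is < eps once |u − 5| < (8/7)eps.
Take delta = min(2, (8/7)eps). Then 0 < |u − 5| < delta forces both bounds, so |(-5u - 2)/(u - 1) + 27/4| < eps.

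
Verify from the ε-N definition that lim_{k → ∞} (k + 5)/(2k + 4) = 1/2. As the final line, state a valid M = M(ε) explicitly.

M = (3/2)/ε

Fix ε > 0. For k ≥ 1, |(k + 5)/(2k + 4) − (1/2)| = |6|/(2(2k + 4)) = 6/(2(2k + 4)).
Since 2k + 4 ≥ 2k for k ≥ 1, this is ≤ 6/(2·2k) = (3/2)/k.
So |(k + 5)/(2k + 4) − (1/2)| < ε whenever k > (3/2)/ε.
Take M = (3/2)/ε. If k > M then |(k + 5)/(2k + 4) − (1/2)| ≤ (3/2)/k < ε.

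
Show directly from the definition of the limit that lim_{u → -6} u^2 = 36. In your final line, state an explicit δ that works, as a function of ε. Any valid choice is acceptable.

δ = min(2, ε/14)

Let ε > 0. We seek δ > 0 with 0 < |u + 6| < δ ⇒ |u^2 − 36| < ε.
Factor: u^2 − 36 = (u + 6)(u - 6), so |u^2 − 36| = |u + 6|·|u - 6|.
Restrict δ ≤ 2. Then |u + 6| < 2 gives |u| < 8, so by the triangle inequality |u - 6| ≤ 8 + 6 = 14.
Hence |u^2 − 36| ≤ 14|u + 6|, which is < ε once |u + 6| < ε/14.
Take δ = min(2, ε/14). If 0 < |u + 6| < δ then both bounds hold and |u^2 − 36| ≤ 14|u + 6| < 14·(ε/14) = ε.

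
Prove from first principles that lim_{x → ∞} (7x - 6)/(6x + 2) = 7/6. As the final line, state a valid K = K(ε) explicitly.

Let ε > 0 be given. We seek K > 0 such that x > K implies |(7x - 6)/(6x + 2) − (7/6)| < ε.
(7x - 6)/(6x + 2) − (7/6) = (6(7x - 6) − 7(6x + 2)) / (6(6x + 2)) = -50/(6(6x + 2)).
For x > 0 we have 6x + 2 > 6x, so |(7x - 6)/(6x + 2) − (7/6)| = 50/(6(6x + 2)) < 50/(6·6x) = (25/18)/x.
Thus |(7x - 6)/(6x + 2) − (7/6)| < ε whenever x > (25/18)/ε.
Take K = (25/18)/ε. If x > K then |(7x - 6)/(6x + 2) − (7/6)| < (25/18)/x < ε.

K = (25/18)/ε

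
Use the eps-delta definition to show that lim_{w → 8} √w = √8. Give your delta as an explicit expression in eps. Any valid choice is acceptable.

Let eps > 0. We want delta > 0 such that 0 < |w − 8| < delta implies |√w − √8| < eps.
Multiplying by the conjugate, |√w − √8| = |w − 8|/(√w + √8).
Restrict delta ≤ 8 so that |w − 8| < 8 forces w > 0, and then √w + √8 > √8.
Hence |√w − √8| < |w − 8|/√8, which is < eps once |w − 8| < √8·eps.
Take delta = min(8, √8·eps). If 0 < |w − 8| < delta then w > 0 and |√w − √8| < |w − 8|/√8 < eps.

delta = min(8, √8·eps)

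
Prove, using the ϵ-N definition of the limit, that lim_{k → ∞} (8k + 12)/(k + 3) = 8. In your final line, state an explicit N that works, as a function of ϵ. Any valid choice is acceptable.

N = 12/ϵ

Let ϵ > 0. For k ≥ 1, |(8k + 12)/(k + 3) − 8| = |-12|/((k + 3)) = 12/((k + 3)).
Since k + 3 ≥ k for k ≥ 1, this is ≤ 12/(k) = 12/k.
So |(8k + 12)/(k + 3) − 8| < ϵ whenever k > 12/ϵ.
Take N = 12/ϵ. If k > N then |(8k + 12)/(k + 3) − 8| ≤ 12/k < ϵ.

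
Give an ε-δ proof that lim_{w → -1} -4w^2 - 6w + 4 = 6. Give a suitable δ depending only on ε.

δ = min(1, ε/10)

Fix ε > 0. We want δ > 0 such that 0 < |w + 1| < δ implies |(-4w^2 - 6w + 4) − 6| < ε.
(-4w^2 - 6w + 4) − 6 = -4w^2 - 6w - 2 = (w + 1)(-4w - 2).
So |(-4w^2 - 6w + 4) − 6| = |w + 1|·|-4w - 2|.
Require δ ≤ 1. Then |w + 1| < 1 gives |w| < 2, and by the triangle inequality |-4w - 2| ≤ 4·2 + 2 = 10.
Hence |(-4w^2 - 6w + 4) − 6| ≤ 10|w + 1| < ε provided |w + 1| < ε/10.
Take δ = min(1, ε/10). Then 0 < |w + 1| < δ gives both |w + 1| < 1 and |w + 1| < ε/10, so |(-4w^2 - 6w + 4) − 6| < ε.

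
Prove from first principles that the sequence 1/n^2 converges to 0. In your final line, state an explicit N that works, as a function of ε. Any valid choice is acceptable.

Fix ε > 0. For n ≥ 1, |1/n^2 − 0| = 1/n^2.
1/n^2 < ε ⇔ n^2 > 1/ε ⇔ n > (1/ε)^{1/2}.
Take N = (1/ε)^{1/2}. Then n > N implies 1/n^2 < ε.

N = (1/ε)^{1/2}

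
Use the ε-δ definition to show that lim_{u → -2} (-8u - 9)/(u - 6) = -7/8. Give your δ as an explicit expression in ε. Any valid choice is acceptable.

Fix ε > 0. We want δ > 0 with 0 < |u + 2| < δ ⇒ |(-8u - 9)/(u - 6) + 7/8| < ε.
Combining over a common denominator, (-8u - 9)/(u - 6) + 7/8 = [(-8u - 9)·(-8) − 7·(u - 6)] / [(-8)·(u - 6)] = 57(u + 2) / ((-8)(u - 6)).
So |(-8u - 9)/(u - 6) + 7/8| = 57|u + 2| / (8·|u − 6|).
Restrict δ ≤ 4. Then |u + 2| < 4 gives |u − 6| = |(u + 2) + (-8)| ≥ 8 − 4 = 4.
Hence |(-8u - 9)/(u - 6) + 7/8| < 57|u + 2|/(8·4) = (57/32)|u + 2|, which is < ε once |u + 2| < (32/57)ε.
Take δ = min(4, (32/57)ε). Then 0 < |u + 2| < δ forces both bounds, so |(-8u - 9)/(u - 6) + 7/8| < ε.

δ = min(4, (32/57)ε)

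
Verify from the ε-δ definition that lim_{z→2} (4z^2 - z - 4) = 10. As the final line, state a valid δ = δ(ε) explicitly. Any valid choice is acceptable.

Let ε > 0 be given. We want δ > 0 such that 0 < |z − 2| < δ implies |(4z^2 - z - 4) − 10| < ε.
(4z^2 - z - 4) − 10 = 4z^2 - z - 14 = (z − 2)(4z + 7).
So |(4z^2 - z - 4) − 10| = |z − 2|·|4z + 7|.
Assume first that |z − 2| < 2, so |z| < 4. Then |4z + 7| ≤ 4·4 + 7 = 23.
Hence |(4z^2 - z - 4) − 10| ≤ 23|z − 2| < ε provided |z − 2| < ε/23.
Take δ = min(2, ε/23). Then 0 < |z − 2| < δ gives both |z − 2| < 2 and |z − 2| < ε/23, so |(4z^2 - z - 4) − 10| < ε.

δ = min(2, ε/23)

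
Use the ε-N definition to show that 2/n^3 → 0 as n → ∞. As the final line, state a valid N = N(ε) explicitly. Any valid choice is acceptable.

N = (2/ε)^{1/3}

Fix ε > 0. For n ≥ 1, |2/n^3 − 0| = 2/n^3.
2/n^3 < ε ⇔ n^3 > 2/ε ⇔ n > (2/ε)^{1/3}.
Take N = (2/ε)^{1/3}. Then n > N implies 2/n^3 < ε.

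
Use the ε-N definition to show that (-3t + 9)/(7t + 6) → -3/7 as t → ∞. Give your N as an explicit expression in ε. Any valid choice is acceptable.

Suppose ε > 0. We seek N > 0 such that t > N implies |(-3t + 9)/(7t + 6) + 3/7| < ε.
(-3t + 9)/(7t + 6) + 3/7 = (7(-3t + 9) − (-3)(7t + 6)) / (7(7t + 6)) = 81/(7(7t + 6)).
For t > 0 we have 7t + 6 > 7t, so |(-3t + 9)/(7t + 6) + 3/7| = 81/(7(7t + 6)) < 81/(7·7t) = (81/49)/t.
Thus |(-3t + 9)/(7t + 6) + 3/7| < ε whenever t > (81/49)/ε.
Take N = (81/49)/ε. If t > N then |(-3t + 9)/(7t + 6) + 3/7| < (81/49)/t < ε.

N = (81/49)/ε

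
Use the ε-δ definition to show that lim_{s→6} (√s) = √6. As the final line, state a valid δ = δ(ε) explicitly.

Let ε > 0 be given. We want δ > 0 such that 0 < |s − 6| < δ implies |√s − √6| < ε.
Rationalise: √s − √6 = (s − 6)/(√s + √6), so |√s − √6| = |s − 6|/(√s + √6).
Restrict δ ≤ 6 so that |s − 6| < 6 forces s > 0, and then √s + √6 > √6.
Hence |√s − √6| < |s − 6|/√6, which is < ε once |s − 6| < √6·ε.
Take δ = min(6, √6·ε). If 0 < |s − 6| < δ then s > 0 and |√s − √6| < |s − 6|/√6 < ε.

δ = min(6, √6·ε)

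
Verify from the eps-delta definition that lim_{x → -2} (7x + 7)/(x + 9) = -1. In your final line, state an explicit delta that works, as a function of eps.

Fix eps > 0. We want delta > 0 with 0 < |x + 2| < delta ⇒ |(7x + 7)/(x + 9) + 1| < eps.
Combining over a common denominator, (7x + 7)/(x + 9) + 1 = [(7x + 7)·7 − (-7)·(x + 9)] / [7·(x + 9)] = 56(x + 2) / (7(x + 9)).
So |(7x + 7)/(x + 9) + 1| = 56|x + 2| / (7·|x + 9|).
Require delta ≤ 7/2, so |x + 9| ≥ |7| − |x + 2| > 7 − 7/2 = 7/2.
Hence |(7x + 7)/(x + 9) + 1| < 56|x + 2|/(7·(7/2)) = (16/7)|x + 2|, which is < eps once |x + 2| < (7/16)eps.
Take delta = min(7/2, (7/16)eps). Then 0 < |x + 2| < delta forces both bounds, so |(7x + 7)/(x + 9) + 1| < eps.

delta = min(7/2, (7/16)eps)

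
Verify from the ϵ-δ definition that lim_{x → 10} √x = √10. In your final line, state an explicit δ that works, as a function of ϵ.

δ = min(10, √10·ϵ)

Let ϵ > 0 be given. We want δ > 0 such that 0 < |x − 10| < δ implies |√x − √10| < ϵ.
Multiplying by the conjugate, |√x − √10| = |x − 10|/(√x + √10).
Restrict δ ≤ 10 so that |x − 10| < 10 forces x > 0, and then √x + √10 > √10.
Hence |√x − √10| < |x − 10|/√10, which is < ϵ once |x − 10| < √10·ϵ.
Take δ = min(10, √10·ϵ). If 0 < |x − 10| < δ then x > 0 and |√x − √10| < |x − 10|/√10 < ϵ.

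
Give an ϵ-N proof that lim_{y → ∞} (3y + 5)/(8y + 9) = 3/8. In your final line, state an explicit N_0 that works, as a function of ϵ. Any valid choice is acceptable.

N_0 = (13/64)/ϵ

Fix ϵ > 0. We seek N_0 > 0 such that y > N_0 implies |(3y + 5)/(8y + 9) − (3/8)| < ϵ.
(3y + 5)/(8y + 9) − (3/8) = (8(3y + 5) − 3(8y + 9)) / (8(8y + 9)) = 13/(8(8y + 9)).
For y > 0 we have 8y + 9 > 8y, so |(3y + 5)/(8y + 9) − (3/8)| = 13/(8(8y + 9)) < 13/(8·8y) = (13/64)/y.
Thus |(3y + 5)/(8y + 9) − (3/8)| < ϵ whenever y > (13/64)/ϵ.
Take N_0 = (13/64)/ϵ. If y > N_0 then |(3y + 5)/(8y + 9) − (3/8)| < (13/64)/y < ϵ.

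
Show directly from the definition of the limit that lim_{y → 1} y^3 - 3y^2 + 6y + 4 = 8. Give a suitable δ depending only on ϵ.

δ = min(2, ϵ/19)

Suppose ϵ > 0. We want δ > 0 such that 0 < |y − 1| < δ implies |(y^3 - 3y^2 + 6y + 4) − 8| < ϵ.
(y^3 - 3y^2 + 6y + 4) − 8 = y^3 - 3y^2 + 6y - 4 = (y − 1)(y^2 - 2y + 4).
So |(y^3 - 3y^2 + 6y + 4) − 8| = |y − 1|·|y^2 - 2y + 4|.
Assume first that |y − 1| < 2, so |y| < 3. Then |y^2 - 2y + 4| ≤ 3^2 + 2·3 + 4 = 19.
Hence |(y^3 - 3y^2 + 6y + 4) − 8| ≤ 19|y − 1| < ϵ provided |y − 1| < ϵ/19.
Take δ = min(2, ϵ/19). Then 0 < |y − 1| < δ gives both |y − 1| < 2 and |y − 1| < ϵ/19, so |(y^3 - 3y^2 + 6y + 4) − 8| < ϵ.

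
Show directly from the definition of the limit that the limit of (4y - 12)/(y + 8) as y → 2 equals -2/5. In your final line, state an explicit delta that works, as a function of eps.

delta = min(5, (25/22)eps)

Suppose eps > 0. We want delta > 0 with 0 < |y − 2| < delta ⇒ |(4y - 12)/(y + 8) + 2/5| < eps.
Combining over a common denominator, (4y - 12)/(y + 8) + 2/5 = [(4y - 12)·10 − (-4)·(y + 8)] / [10·(y + 8)] = 44(y − 2) / (10(y + 8)).
So |(4y - 12)/(y + 8) + 2/5| = 44|y − 2| / (10·|y + 8|).
Restrict delta ≤ 5. Then |y − 2| < 5 gives |y + 8| = |(y − 2) + 10| ≥ 10 − 5 = 5.
Hence |(4y - 12)/(y + 8) + 2/5| < 44|y − 2|/(10·5) = (22/25)|y − 2|, which is < eps once |y − 2| < (25/22)eps.
Take delta = min(5, (25/22)eps). Then 0 < |y − 2| < delta forces both bounds, so |(4y - 12)/(y + 8) + 2/5| < eps.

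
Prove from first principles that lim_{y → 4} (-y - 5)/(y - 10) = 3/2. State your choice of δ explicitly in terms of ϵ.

Let ϵ > 0. We want δ > 0 with 0 < |y − 4| < δ ⇒ |(-y - 5)/(y - 10) − (3/2)| < ϵ.
Combining over a common denominator, (-y - 5)/(y - 10) − (3/2) = [(-y - 5)·(-6) − (-9)·(y - 10)] / [(-6)·(y - 10)] = 15(y − 4) / ((-6)(y - 10)).
So |(-y - 5)/(y - 10) − (3/2)| = 15|y − 4| / (6·|y − 10|).
Restrict δ ≤ 3. Then |y − 4| < 3 gives |y − 10| = |(y − 4) + (-6)| ≥ 6 − 3 = 3.
Hence |(-y - 5)/(y - 10) − (3/2)| < 15|y − 4|/(6·3) = (5/6)|y − 4|, which is < ϵ once |y − 4| < (6/5)ϵ.
Take δ = min(3, (6/5)ϵ). Then 0 < |y − 4| < δ forces both bounds, so |(-y - 5)/(y - 10) − (3/2)| < ϵ.

δ = min(3, (6/5)ϵ)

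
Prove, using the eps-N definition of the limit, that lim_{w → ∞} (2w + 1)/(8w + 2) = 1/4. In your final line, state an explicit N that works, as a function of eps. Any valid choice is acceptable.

N = (1/16)/eps

Fix eps > 0. We seek N > 0 such that w > N implies |(2w + 1)/(8w + 2) − (1/4)| < eps.
(2w + 1)/(8w + 2) − (1/4) = (8(2w + 1) − 2(8w + 2)) / (8(8w + 2)) = 4/(8(8w + 2)).
For w > 0 we have 8w + 2 > 8w, so |(2w + 1)/(8w + 2) − (1/4)| = 4/(8(8w + 2)) < 4/(8·8w) = (1/16)/w.
Thus |(2w + 1)/(8w + 2) − (1/4)| < eps whenever w > (1/16)/eps.
Take N = (1/16)/eps. If w > N then |(2w + 1)/(8w + 2) − (1/4)| < (1/16)/w < eps.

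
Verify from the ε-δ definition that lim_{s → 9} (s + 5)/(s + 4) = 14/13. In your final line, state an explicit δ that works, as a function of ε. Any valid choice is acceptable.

δ = min(13/2, (169/2)ε)

Let ε > 0 be given. We want δ > 0 with 0 < |s − 9| < δ ⇒ |(s + 5)/(s + 4) − (14/13)| < ε.
Combining over a common denominator, (s + 5)/(s + 4) − (14/13) = [(s + 5)·13 − 14·(s + 4)] / [13·(s + 4)] = -1(s − 9) / (13(s + 4)).
So |(s + 5)/(s + 4) − (14/13)| = |s − 9| / (13·|s + 4|).
Restrict δ ≤ 13/2. Then |s − 9| < 13/2 gives |s + 4| = |(s − 9) + 13| ≥ 13 − 13/2 = 13/2.
Hence |(s + 5)/(s + 4) − (14/13)| < |s − 9|/(13·(13/2)) = (2/169)|s − 9|, which is < ε once |s − 9| < (169/2)ε.
Take δ = min(13/2, (169/2)ε). Then 0 < |s − 9| < δ forces both bounds, so |(s + 5)/(s + 4) − (14/13)| < ε.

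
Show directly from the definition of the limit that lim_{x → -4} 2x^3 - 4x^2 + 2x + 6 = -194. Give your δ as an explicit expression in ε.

δ = min(1, ε/160)

Fix ε > 0. We want δ > 0 such that 0 < |x + 4| < δ implies |(2x^3 - 4x^2 + 2x + 6) + 194| < ε.
(2x^3 - 4x^2 + 2x + 6) + 194 = 2x^3 - 4x^2 + 2x + 200 = (x + 4)(2x^2 - 12x + 50).
So |(2x^3 - 4x^2 + 2x + 6) + 194| = |x + 4|·|2x^2 - 12x + 50|.
Require δ ≤ 1. Then |x + 4| < 1 gives |x| < 5, and by the triangle inequality |2x^2 - 12x + 50| ≤ 2·5^2 + 12·5 + 50 = 160.
Hence |(2x^3 - 4x^2 + 2x + 6) + 194| ≤ 160|x + 4| < ε provided |x + 4| < ε/160.
Take δ = min(1, ε/160). Then 0 < |x + 4| < δ gives both |x + 4| < 1 and |x + 4| < ε/160, so |(2x^3 - 4x^2 + 2x + 6) + 194| < ε.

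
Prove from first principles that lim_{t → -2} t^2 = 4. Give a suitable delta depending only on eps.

Let eps > 0. We seek delta > 0 with 0 < |t + 2| < delta ⇒ |t^2 − 4| < eps.
Factor: t^2 − 4 = (t + 2)(t - 2), so |t^2 − 4| = |t + 2|·|t - 2|.
Restrict delta ≤ 2. Then |t + 2| < 2 gives |t| < 4, so by the triangle inequality |t - 2| ≤ 4 + 2 = 6.
Hence |t^2 − 4| ≤ 6|t + 2|, which is < eps once |t + 2| < eps/6.
Take delta = min(2, eps/6). If 0 < |t + 2| < delta then both bounds hold and |t^2 − 4| ≤ 6|t + 2| < 6·(eps/6) = eps.

delta = min(2, eps/6)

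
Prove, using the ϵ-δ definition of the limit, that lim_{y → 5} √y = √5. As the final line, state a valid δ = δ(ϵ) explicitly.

δ = min(5, √5·ϵ)

Let ϵ > 0 be given. We want δ > 0 such that 0 < |y − 5| < δ implies |√y − √5| < ϵ.
Rationalise: √y − √5 = (y − 5)/(√y + √5), so |√y − √5| = |y − 5|/(√y + √5).
Restrict δ ≤ 5 so that |y − 5| < 5 forces y > 0, and then √y + √5 > √5.
Hence |√y − √5| < |y − 5|/√5, which is < ϵ once |y − 5| < √5·ϵ.
Take δ = min(5, √5·ϵ). If 0 < |y − 5| < δ then y > 0 and |√y − √5| < |y − 5|/√5 < ϵ.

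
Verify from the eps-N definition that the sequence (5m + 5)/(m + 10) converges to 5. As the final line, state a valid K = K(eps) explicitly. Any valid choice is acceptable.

Suppose eps > 0. For m ≥ 1, |(5m + 5)/(m + 10) − 5| = |-45|/((m + 10)) = 45/((m + 10)).
Since m + 10 ≥ m for m ≥ 1, this is ≤ 45/(m) = 45/m.
So |(5m + 5)/(m + 10) − 5| < eps whenever m > 45/eps.
Take K = 45/eps. If m > K then |(5m + 5)/(m + 10) − 5| ≤ 45/m < eps.

K = 45/eps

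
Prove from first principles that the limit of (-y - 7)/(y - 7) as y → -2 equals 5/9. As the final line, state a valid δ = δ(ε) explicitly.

Fix ε > 0. We want δ > 0 with 0 < |y + 2| < δ ⇒ |(-y - 7)/(y - 7) − (5/9)| < ε.
Combining over a common denominator, (-y - 7)/(y - 7) − (5/9) = [(-y - 7)·(-9) − (-5)·(y - 7)] / [(-9)·(y - 7)] = 14(y + 2) / ((-9)(y - 7)).
So |(-y - 7)/(y - 7) − (5/9)| = 14|y + 2| / (9·|y − 7|).
Require δ ≤ 9/2, so |y − 7| ≥ |-9| − |y + 2| > 9 − 9/2 = 9/2.
Hence |(-y - 7)/(y - 7) − (5/9)| < 14|y + 2|/(9·(9/2)) = (28/81)|y + 2|, which is < ε once |y + 2| < (81/28)ε.
Take δ = min(9/2, (81/28)ε). Then 0 < |y + 2| < δ forces both bounds, so |(-y - 7)/(y - 7) − (5/9)| < ε.

δ = min(9/2, (81/28)ε)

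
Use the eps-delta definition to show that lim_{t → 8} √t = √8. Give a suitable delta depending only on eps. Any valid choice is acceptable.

delta = min(8, √8·eps)

Fix eps > 0. We want delta > 0 such that 0 < |t − 8| < delta implies |√t − √8| < eps.
Multiplying by the conjugate, |√t − √8| = |t − 8|/(√t + √8).
Restrict delta ≤ 8 so that |t − 8| < 8 forces t > 0, and then √t + √8 > √8.
Hence |√t − √8| < |t − 8|/√8, which is < eps once |t − 8| < √8·eps.
Take delta = min(8, √8·eps). If 0 < |t − 8| < delta then t > 0 and |√t − √8| < |t − 8|/√8 < eps.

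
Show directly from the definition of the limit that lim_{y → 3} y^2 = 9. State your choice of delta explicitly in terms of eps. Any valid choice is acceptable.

Suppose eps > 0. We seek delta > 0 with 0 < |y − 3| < delta ⇒ |y^2 − 9| < eps.
Factor: y^2 − 9 = (y − 3)(y + 3), so |y^2 − 9| = |y − 3|·|y + 3|.
Impose delta ≤ 1 so that |y| < 4; then |y + 3| ≤ 7.
Hence |y^2 − 9| ≤ 7|y − 3|, which is < eps once |y − 3| < eps/7.
Take delta = min(1, eps/7). If 0 < |y − 3| < delta then both bounds hold and |y^2 − 9| ≤ 7|y − 3| < 7·(eps/7) = eps.

delta = min(1, eps/7)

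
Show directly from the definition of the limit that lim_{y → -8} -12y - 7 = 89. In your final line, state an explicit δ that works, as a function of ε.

δ = ε/12

Fix ε > 0. We need δ > 0 so that 0 < |y + 8| < δ implies |(-12y - 7) − 89| < ε.
|(-12y - 7) − 89| = |-12y - 96| = 12|y + 8|.
Thus it suffices that |y + 8| < ε/12.
Choosing δ = ε/12 gives |(-12y - 7) − 89| = 12|y + 8| < ε whenever |y + 8| < δ.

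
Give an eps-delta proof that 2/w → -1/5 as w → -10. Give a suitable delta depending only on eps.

delta = min(5, 25eps)

Suppose eps > 0. We seek delta > 0 such that 0 < |w + 10| < delta implies |2/w + 1/5| < eps.
|2/w + 1/5| = 2·|-10 − w|/(10·|w|) = 2|w + 10|/(10|w|).
Restrict delta ≤ 5. Then |w + 10| < 5 gives |w| > 5, so 10|w| > 50.
Then |2/w + 1/5| < 2|w + 10|/50, which is < eps when |w + 10| < 25eps.
Take delta = min(5, 25eps). Then 0 < |w + 10| < delta gives both |w + 10| < 5 and |w + 10| < 25eps, so |2/w + 1/5| < eps.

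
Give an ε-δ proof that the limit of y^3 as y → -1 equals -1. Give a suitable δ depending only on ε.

δ = min(2, ε/13)

Fix ε > 0. We seek δ > 0 with 0 < |y + 1| < δ ⇒ |y^3 + 1| < ε.
Factor: y^3 + 1 = (y + 1)(y^2 - y + 1), so |y^3 + 1| = |y + 1|·|y^2 - y + 1|.
Restrict δ ≤ 2. Then |y + 1| < 2 gives |y| < 3, so by the triangle inequality |y^2 - y + 1| ≤ 3^2 + 3 + 1 = 13.
Hence |y^3 + 1| ≤ 13|y + 1|, which is < ε once |y + 1| < ε/13.
Take δ = min(2, ε/13). If 0 < |y + 1| < δ then both bounds hold and |y^3 + 1| ≤ 13|y + 1| < 13·(ε/13) = ε.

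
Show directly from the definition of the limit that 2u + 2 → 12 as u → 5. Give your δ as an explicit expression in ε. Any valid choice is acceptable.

δ = ε/2

Let ε > 0 be given. We need δ > 0 so that 0 < |u − 5| < δ implies |(2u + 2) − 12| < ε.
|(2u + 2) − 12| = |2u - 10| = 2|u − 5|.
Thus it suffices that |u − 5| < ε/2.
Choosing δ = ε/2 gives |(2u + 2) − 12| = 2|u − 5| < ε whenever |u − 5| < δ.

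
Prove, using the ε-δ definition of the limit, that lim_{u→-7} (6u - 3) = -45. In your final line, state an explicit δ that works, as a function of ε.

Let ε > 0 be given. We need δ > 0 so that 0 < |u + 7| < δ implies |(6u - 3) + 45| < ε.
Since (6u - 3) + 45 = 6(u + 7), we have |(6u - 3) + 45| = 6|u + 7|.
Thus it suffices that |u + 7| < ε/6.
Take δ = ε/6. If 0 < |u + 7| < δ then |(6u - 3) + 45| = 6|u + 7| < 6·(ε/6) = ε.

δ = ε/6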